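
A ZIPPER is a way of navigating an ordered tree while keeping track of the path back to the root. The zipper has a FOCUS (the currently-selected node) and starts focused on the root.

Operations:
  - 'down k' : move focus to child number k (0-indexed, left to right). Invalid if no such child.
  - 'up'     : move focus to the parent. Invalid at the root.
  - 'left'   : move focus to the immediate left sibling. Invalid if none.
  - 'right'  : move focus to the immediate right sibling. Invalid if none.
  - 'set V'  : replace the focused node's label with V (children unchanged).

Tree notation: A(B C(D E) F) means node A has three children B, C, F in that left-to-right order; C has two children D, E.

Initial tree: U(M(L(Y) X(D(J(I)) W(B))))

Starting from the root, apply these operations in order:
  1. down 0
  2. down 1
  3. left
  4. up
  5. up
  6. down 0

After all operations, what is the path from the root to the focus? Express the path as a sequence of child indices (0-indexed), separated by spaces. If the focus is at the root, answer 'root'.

Step 1 (down 0): focus=M path=0 depth=1 children=['L', 'X'] left=[] right=[] parent=U
Step 2 (down 1): focus=X path=0/1 depth=2 children=['D', 'W'] left=['L'] right=[] parent=M
Step 3 (left): focus=L path=0/0 depth=2 children=['Y'] left=[] right=['X'] parent=M
Step 4 (up): focus=M path=0 depth=1 children=['L', 'X'] left=[] right=[] parent=U
Step 5 (up): focus=U path=root depth=0 children=['M'] (at root)
Step 6 (down 0): focus=M path=0 depth=1 children=['L', 'X'] left=[] right=[] parent=U

Answer: 0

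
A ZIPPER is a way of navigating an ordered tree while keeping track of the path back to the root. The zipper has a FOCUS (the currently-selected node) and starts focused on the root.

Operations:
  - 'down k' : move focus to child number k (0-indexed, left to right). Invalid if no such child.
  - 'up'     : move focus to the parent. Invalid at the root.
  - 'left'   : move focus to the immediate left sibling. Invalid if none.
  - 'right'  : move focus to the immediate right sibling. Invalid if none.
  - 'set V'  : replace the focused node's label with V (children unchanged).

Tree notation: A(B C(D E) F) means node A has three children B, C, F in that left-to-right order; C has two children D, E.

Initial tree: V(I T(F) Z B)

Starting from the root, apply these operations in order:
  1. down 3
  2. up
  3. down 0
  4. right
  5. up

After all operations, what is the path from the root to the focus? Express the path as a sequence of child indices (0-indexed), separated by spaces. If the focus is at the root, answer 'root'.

Answer: root

Derivation:
Step 1 (down 3): focus=B path=3 depth=1 children=[] left=['I', 'T', 'Z'] right=[] parent=V
Step 2 (up): focus=V path=root depth=0 children=['I', 'T', 'Z', 'B'] (at root)
Step 3 (down 0): focus=I path=0 depth=1 children=[] left=[] right=['T', 'Z', 'B'] parent=V
Step 4 (right): focus=T path=1 depth=1 children=['F'] left=['I'] right=['Z', 'B'] parent=V
Step 5 (up): focus=V path=root depth=0 children=['I', 'T', 'Z', 'B'] (at root)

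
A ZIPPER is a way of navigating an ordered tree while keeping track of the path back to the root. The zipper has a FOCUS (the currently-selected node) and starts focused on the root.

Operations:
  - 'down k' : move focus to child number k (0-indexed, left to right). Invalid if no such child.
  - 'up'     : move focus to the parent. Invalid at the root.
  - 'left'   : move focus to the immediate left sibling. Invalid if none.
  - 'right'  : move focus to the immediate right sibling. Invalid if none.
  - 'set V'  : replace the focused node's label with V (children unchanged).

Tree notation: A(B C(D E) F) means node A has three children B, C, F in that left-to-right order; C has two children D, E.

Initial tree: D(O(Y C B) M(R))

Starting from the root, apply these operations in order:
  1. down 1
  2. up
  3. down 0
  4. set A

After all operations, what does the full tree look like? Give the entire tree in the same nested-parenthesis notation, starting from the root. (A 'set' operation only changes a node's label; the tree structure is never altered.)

Step 1 (down 1): focus=M path=1 depth=1 children=['R'] left=['O'] right=[] parent=D
Step 2 (up): focus=D path=root depth=0 children=['O', 'M'] (at root)
Step 3 (down 0): focus=O path=0 depth=1 children=['Y', 'C', 'B'] left=[] right=['M'] parent=D
Step 4 (set A): focus=A path=0 depth=1 children=['Y', 'C', 'B'] left=[] right=['M'] parent=D

Answer: D(A(Y C B) M(R))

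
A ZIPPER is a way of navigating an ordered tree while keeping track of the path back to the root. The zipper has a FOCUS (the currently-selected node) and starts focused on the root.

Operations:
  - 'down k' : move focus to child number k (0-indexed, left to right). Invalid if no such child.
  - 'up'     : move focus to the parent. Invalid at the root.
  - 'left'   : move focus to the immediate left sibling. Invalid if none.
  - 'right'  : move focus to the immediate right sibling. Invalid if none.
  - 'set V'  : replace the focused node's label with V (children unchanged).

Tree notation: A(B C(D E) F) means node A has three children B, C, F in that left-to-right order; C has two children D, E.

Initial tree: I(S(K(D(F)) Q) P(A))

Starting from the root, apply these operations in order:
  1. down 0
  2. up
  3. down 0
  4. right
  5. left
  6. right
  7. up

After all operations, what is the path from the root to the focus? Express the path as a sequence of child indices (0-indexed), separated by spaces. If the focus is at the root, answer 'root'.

Answer: root

Derivation:
Step 1 (down 0): focus=S path=0 depth=1 children=['K', 'Q'] left=[] right=['P'] parent=I
Step 2 (up): focus=I path=root depth=0 children=['S', 'P'] (at root)
Step 3 (down 0): focus=S path=0 depth=1 children=['K', 'Q'] left=[] right=['P'] parent=I
Step 4 (right): focus=P path=1 depth=1 children=['A'] left=['S'] right=[] parent=I
Step 5 (left): focus=S path=0 depth=1 children=['K', 'Q'] left=[] right=['P'] parent=I
Step 6 (right): focus=P path=1 depth=1 children=['A'] left=['S'] right=[] parent=I
Step 7 (up): focus=I path=root depth=0 children=['S', 'P'] (at root)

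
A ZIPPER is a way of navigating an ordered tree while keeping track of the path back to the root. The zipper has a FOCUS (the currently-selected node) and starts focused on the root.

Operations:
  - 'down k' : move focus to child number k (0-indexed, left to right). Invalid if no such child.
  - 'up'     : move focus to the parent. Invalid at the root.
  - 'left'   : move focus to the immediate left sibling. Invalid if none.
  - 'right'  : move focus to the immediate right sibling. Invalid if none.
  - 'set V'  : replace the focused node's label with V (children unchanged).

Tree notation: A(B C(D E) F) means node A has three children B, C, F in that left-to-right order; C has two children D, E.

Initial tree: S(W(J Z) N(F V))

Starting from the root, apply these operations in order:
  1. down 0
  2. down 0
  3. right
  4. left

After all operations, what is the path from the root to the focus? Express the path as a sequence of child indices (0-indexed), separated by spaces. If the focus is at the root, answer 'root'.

Step 1 (down 0): focus=W path=0 depth=1 children=['J', 'Z'] left=[] right=['N'] parent=S
Step 2 (down 0): focus=J path=0/0 depth=2 children=[] left=[] right=['Z'] parent=W
Step 3 (right): focus=Z path=0/1 depth=2 children=[] left=['J'] right=[] parent=W
Step 4 (left): focus=J path=0/0 depth=2 children=[] left=[] right=['Z'] parent=W

Answer: 0 0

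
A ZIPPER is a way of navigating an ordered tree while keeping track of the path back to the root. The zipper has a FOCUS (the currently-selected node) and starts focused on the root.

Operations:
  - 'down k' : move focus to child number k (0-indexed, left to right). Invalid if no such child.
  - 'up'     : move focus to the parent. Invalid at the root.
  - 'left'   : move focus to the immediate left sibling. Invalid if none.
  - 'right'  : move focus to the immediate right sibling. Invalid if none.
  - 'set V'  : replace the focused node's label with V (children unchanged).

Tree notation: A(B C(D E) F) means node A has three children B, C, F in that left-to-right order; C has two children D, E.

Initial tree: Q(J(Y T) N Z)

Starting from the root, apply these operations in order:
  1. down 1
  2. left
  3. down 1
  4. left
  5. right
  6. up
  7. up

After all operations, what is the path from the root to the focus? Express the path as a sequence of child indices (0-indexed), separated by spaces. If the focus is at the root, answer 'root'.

Step 1 (down 1): focus=N path=1 depth=1 children=[] left=['J'] right=['Z'] parent=Q
Step 2 (left): focus=J path=0 depth=1 children=['Y', 'T'] left=[] right=['N', 'Z'] parent=Q
Step 3 (down 1): focus=T path=0/1 depth=2 children=[] left=['Y'] right=[] parent=J
Step 4 (left): focus=Y path=0/0 depth=2 children=[] left=[] right=['T'] parent=J
Step 5 (right): focus=T path=0/1 depth=2 children=[] left=['Y'] right=[] parent=J
Step 6 (up): focus=J path=0 depth=1 children=['Y', 'T'] left=[] right=['N', 'Z'] parent=Q
Step 7 (up): focus=Q path=root depth=0 children=['J', 'N', 'Z'] (at root)

Answer: root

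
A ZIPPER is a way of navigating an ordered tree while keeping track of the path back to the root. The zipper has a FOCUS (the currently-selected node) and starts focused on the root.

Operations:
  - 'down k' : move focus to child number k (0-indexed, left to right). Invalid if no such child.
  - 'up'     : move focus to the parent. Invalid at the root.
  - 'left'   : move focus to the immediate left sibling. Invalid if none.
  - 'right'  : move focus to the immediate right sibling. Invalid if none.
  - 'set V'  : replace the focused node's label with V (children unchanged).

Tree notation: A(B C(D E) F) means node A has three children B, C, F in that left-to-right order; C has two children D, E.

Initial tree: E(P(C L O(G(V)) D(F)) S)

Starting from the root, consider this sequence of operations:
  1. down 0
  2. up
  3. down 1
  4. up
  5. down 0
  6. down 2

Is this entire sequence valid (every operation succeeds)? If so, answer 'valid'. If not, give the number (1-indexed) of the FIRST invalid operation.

Step 1 (down 0): focus=P path=0 depth=1 children=['C', 'L', 'O', 'D'] left=[] right=['S'] parent=E
Step 2 (up): focus=E path=root depth=0 children=['P', 'S'] (at root)
Step 3 (down 1): focus=S path=1 depth=1 children=[] left=['P'] right=[] parent=E
Step 4 (up): focus=E path=root depth=0 children=['P', 'S'] (at root)
Step 5 (down 0): focus=P path=0 depth=1 children=['C', 'L', 'O', 'D'] left=[] right=['S'] parent=E
Step 6 (down 2): focus=O path=0/2 depth=2 children=['G'] left=['C', 'L'] right=['D'] parent=P

Answer: valid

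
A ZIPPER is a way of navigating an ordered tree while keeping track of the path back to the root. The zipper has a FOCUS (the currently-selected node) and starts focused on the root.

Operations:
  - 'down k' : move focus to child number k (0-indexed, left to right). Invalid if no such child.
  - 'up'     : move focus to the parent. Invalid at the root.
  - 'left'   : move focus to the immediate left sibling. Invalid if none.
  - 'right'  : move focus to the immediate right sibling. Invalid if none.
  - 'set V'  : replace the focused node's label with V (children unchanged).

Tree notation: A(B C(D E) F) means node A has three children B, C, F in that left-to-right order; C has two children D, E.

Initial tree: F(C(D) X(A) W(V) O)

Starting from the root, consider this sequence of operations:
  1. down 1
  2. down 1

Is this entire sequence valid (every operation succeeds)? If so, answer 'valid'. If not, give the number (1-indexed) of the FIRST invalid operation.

Step 1 (down 1): focus=X path=1 depth=1 children=['A'] left=['C'] right=['W', 'O'] parent=F
Step 2 (down 1): INVALID

Answer: 2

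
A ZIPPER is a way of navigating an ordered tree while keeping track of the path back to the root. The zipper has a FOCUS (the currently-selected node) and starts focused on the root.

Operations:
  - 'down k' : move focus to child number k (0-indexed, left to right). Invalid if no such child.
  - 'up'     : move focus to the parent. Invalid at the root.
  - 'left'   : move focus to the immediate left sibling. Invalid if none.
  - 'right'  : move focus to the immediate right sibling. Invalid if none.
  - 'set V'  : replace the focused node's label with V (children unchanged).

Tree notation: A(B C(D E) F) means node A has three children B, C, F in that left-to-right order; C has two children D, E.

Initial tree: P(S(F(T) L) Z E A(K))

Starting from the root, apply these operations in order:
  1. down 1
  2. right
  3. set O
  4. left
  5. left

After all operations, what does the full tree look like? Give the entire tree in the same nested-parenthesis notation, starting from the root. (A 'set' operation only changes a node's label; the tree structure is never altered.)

Step 1 (down 1): focus=Z path=1 depth=1 children=[] left=['S'] right=['E', 'A'] parent=P
Step 2 (right): focus=E path=2 depth=1 children=[] left=['S', 'Z'] right=['A'] parent=P
Step 3 (set O): focus=O path=2 depth=1 children=[] left=['S', 'Z'] right=['A'] parent=P
Step 4 (left): focus=Z path=1 depth=1 children=[] left=['S'] right=['O', 'A'] parent=P
Step 5 (left): focus=S path=0 depth=1 children=['F', 'L'] left=[] right=['Z', 'O', 'A'] parent=P

Answer: P(S(F(T) L) Z O A(K))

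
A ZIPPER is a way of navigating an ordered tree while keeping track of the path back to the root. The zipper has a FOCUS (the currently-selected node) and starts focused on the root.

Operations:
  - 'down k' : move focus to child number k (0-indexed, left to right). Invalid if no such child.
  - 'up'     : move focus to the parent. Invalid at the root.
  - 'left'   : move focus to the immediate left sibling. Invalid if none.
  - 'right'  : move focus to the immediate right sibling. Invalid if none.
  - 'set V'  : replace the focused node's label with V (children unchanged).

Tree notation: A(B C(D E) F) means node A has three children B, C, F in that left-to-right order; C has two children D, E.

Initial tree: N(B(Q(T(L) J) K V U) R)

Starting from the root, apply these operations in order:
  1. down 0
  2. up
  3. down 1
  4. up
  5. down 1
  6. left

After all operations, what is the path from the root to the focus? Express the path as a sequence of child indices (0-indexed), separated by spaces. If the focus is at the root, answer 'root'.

Answer: 0

Derivation:
Step 1 (down 0): focus=B path=0 depth=1 children=['Q', 'K', 'V', 'U'] left=[] right=['R'] parent=N
Step 2 (up): focus=N path=root depth=0 children=['B', 'R'] (at root)
Step 3 (down 1): focus=R path=1 depth=1 children=[] left=['B'] right=[] parent=N
Step 4 (up): focus=N path=root depth=0 children=['B', 'R'] (at root)
Step 5 (down 1): focus=R path=1 depth=1 children=[] left=['B'] right=[] parent=N
Step 6 (left): focus=B path=0 depth=1 children=['Q', 'K', 'V', 'U'] left=[] right=['R'] parent=N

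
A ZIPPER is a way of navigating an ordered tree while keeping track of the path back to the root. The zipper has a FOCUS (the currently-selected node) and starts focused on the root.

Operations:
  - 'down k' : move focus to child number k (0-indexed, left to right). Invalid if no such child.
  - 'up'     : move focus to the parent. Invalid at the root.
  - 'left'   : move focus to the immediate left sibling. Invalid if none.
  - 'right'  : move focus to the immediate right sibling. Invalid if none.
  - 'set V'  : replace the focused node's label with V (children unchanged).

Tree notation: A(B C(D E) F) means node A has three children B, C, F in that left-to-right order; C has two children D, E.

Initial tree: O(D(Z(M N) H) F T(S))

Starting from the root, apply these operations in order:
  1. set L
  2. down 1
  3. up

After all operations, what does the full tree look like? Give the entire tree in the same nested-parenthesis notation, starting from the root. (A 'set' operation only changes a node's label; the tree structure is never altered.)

Answer: L(D(Z(M N) H) F T(S))

Derivation:
Step 1 (set L): focus=L path=root depth=0 children=['D', 'F', 'T'] (at root)
Step 2 (down 1): focus=F path=1 depth=1 children=[] left=['D'] right=['T'] parent=L
Step 3 (up): focus=L path=root depth=0 children=['D', 'F', 'T'] (at root)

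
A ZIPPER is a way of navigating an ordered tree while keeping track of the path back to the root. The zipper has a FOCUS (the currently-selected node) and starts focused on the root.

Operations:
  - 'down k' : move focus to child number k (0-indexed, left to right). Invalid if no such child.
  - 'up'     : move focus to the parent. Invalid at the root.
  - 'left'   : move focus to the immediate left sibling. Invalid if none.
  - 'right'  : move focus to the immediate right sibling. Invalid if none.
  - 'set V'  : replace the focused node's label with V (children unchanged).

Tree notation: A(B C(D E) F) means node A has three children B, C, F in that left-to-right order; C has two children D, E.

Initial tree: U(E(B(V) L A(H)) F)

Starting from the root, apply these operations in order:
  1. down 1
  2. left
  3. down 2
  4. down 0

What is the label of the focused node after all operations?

Step 1 (down 1): focus=F path=1 depth=1 children=[] left=['E'] right=[] parent=U
Step 2 (left): focus=E path=0 depth=1 children=['B', 'L', 'A'] left=[] right=['F'] parent=U
Step 3 (down 2): focus=A path=0/2 depth=2 children=['H'] left=['B', 'L'] right=[] parent=E
Step 4 (down 0): focus=H path=0/2/0 depth=3 children=[] left=[] right=[] parent=A

Answer: H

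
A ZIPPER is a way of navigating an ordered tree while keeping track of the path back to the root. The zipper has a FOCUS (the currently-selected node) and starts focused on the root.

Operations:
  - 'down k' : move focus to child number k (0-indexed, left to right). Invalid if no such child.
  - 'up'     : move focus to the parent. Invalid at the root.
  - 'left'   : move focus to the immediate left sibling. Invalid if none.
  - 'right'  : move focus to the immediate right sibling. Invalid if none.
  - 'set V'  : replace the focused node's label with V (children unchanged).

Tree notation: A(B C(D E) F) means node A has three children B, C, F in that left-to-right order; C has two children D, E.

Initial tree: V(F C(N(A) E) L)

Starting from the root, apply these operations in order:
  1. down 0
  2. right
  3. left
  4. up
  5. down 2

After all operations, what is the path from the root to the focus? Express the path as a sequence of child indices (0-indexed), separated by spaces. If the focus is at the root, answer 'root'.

Step 1 (down 0): focus=F path=0 depth=1 children=[] left=[] right=['C', 'L'] parent=V
Step 2 (right): focus=C path=1 depth=1 children=['N', 'E'] left=['F'] right=['L'] parent=V
Step 3 (left): focus=F path=0 depth=1 children=[] left=[] right=['C', 'L'] parent=V
Step 4 (up): focus=V path=root depth=0 children=['F', 'C', 'L'] (at root)
Step 5 (down 2): focus=L path=2 depth=1 children=[] left=['F', 'C'] right=[] parent=V

Answer: 2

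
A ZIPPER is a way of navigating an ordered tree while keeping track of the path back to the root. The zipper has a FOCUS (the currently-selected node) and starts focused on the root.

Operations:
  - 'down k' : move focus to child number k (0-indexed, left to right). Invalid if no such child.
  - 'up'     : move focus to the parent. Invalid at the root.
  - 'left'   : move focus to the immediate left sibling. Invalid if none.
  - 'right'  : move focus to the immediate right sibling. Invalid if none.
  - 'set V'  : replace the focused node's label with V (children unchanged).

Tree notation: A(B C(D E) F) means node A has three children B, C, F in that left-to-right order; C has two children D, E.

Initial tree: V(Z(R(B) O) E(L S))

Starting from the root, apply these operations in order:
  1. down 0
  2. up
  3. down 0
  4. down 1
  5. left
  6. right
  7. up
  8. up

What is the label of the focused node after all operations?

Step 1 (down 0): focus=Z path=0 depth=1 children=['R', 'O'] left=[] right=['E'] parent=V
Step 2 (up): focus=V path=root depth=0 children=['Z', 'E'] (at root)
Step 3 (down 0): focus=Z path=0 depth=1 children=['R', 'O'] left=[] right=['E'] parent=V
Step 4 (down 1): focus=O path=0/1 depth=2 children=[] left=['R'] right=[] parent=Z
Step 5 (left): focus=R path=0/0 depth=2 children=['B'] left=[] right=['O'] parent=Z
Step 6 (right): focus=O path=0/1 depth=2 children=[] left=['R'] right=[] parent=Z
Step 7 (up): focus=Z path=0 depth=1 children=['R', 'O'] left=[] right=['E'] parent=V
Step 8 (up): focus=V path=root depth=0 children=['Z', 'E'] (at root)

Answer: V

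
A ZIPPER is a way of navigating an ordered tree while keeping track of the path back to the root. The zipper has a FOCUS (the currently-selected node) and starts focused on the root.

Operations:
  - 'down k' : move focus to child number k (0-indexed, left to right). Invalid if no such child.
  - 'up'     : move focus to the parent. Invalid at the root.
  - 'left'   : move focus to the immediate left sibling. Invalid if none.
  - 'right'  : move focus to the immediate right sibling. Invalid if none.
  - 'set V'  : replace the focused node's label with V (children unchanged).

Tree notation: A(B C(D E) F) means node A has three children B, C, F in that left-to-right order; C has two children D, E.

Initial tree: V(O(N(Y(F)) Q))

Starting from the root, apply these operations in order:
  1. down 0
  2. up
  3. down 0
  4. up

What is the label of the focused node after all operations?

Step 1 (down 0): focus=O path=0 depth=1 children=['N', 'Q'] left=[] right=[] parent=V
Step 2 (up): focus=V path=root depth=0 children=['O'] (at root)
Step 3 (down 0): focus=O path=0 depth=1 children=['N', 'Q'] left=[] right=[] parent=V
Step 4 (up): focus=V path=root depth=0 children=['O'] (at root)

Answer: V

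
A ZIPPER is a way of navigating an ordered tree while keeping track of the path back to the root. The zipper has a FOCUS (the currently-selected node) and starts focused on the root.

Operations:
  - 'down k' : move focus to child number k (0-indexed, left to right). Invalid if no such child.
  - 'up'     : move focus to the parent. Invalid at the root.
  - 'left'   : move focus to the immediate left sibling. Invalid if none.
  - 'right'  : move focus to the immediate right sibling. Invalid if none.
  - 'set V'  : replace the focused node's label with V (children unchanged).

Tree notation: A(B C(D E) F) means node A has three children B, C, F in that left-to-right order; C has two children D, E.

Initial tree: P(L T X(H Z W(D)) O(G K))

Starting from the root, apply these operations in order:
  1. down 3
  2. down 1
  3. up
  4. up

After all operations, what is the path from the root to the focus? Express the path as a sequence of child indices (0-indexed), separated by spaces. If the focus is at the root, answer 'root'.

Answer: root

Derivation:
Step 1 (down 3): focus=O path=3 depth=1 children=['G', 'K'] left=['L', 'T', 'X'] right=[] parent=P
Step 2 (down 1): focus=K path=3/1 depth=2 children=[] left=['G'] right=[] parent=O
Step 3 (up): focus=O path=3 depth=1 children=['G', 'K'] left=['L', 'T', 'X'] right=[] parent=P
Step 4 (up): focus=P path=root depth=0 children=['L', 'T', 'X', 'O'] (at root)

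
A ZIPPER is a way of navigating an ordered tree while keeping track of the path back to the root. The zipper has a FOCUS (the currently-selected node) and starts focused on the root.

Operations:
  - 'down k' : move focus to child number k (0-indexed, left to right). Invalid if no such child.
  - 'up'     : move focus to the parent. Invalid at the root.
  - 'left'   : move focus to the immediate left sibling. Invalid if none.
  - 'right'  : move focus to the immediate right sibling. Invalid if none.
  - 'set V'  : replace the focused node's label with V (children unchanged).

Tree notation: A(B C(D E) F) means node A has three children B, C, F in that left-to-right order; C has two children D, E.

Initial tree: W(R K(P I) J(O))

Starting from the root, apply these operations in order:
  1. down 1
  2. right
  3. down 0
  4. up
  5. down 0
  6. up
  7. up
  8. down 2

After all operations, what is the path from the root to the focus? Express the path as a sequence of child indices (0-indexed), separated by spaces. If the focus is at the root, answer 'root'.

Answer: 2

Derivation:
Step 1 (down 1): focus=K path=1 depth=1 children=['P', 'I'] left=['R'] right=['J'] parent=W
Step 2 (right): focus=J path=2 depth=1 children=['O'] left=['R', 'K'] right=[] parent=W
Step 3 (down 0): focus=O path=2/0 depth=2 children=[] left=[] right=[] parent=J
Step 4 (up): focus=J path=2 depth=1 children=['O'] left=['R', 'K'] right=[] parent=W
Step 5 (down 0): focus=O path=2/0 depth=2 children=[] left=[] right=[] parent=J
Step 6 (up): focus=J path=2 depth=1 children=['O'] left=['R', 'K'] right=[] parent=W
Step 7 (up): focus=W path=root depth=0 children=['R', 'K', 'J'] (at root)
Step 8 (down 2): focus=J path=2 depth=1 children=['O'] left=['R', 'K'] right=[] parent=W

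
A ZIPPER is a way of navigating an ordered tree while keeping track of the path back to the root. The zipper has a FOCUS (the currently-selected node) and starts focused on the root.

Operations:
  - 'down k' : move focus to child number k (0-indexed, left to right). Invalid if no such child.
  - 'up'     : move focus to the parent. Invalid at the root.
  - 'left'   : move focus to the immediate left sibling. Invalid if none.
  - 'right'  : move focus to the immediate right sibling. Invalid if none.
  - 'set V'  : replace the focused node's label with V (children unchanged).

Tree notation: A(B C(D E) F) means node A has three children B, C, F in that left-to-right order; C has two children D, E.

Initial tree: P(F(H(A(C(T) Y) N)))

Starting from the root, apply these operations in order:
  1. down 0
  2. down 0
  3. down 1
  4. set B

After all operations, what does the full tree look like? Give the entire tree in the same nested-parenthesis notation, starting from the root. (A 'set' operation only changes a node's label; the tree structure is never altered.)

Step 1 (down 0): focus=F path=0 depth=1 children=['H'] left=[] right=[] parent=P
Step 2 (down 0): focus=H path=0/0 depth=2 children=['A', 'N'] left=[] right=[] parent=F
Step 3 (down 1): focus=N path=0/0/1 depth=3 children=[] left=['A'] right=[] parent=H
Step 4 (set B): focus=B path=0/0/1 depth=3 children=[] left=['A'] right=[] parent=H

Answer: P(F(H(A(C(T) Y) B)))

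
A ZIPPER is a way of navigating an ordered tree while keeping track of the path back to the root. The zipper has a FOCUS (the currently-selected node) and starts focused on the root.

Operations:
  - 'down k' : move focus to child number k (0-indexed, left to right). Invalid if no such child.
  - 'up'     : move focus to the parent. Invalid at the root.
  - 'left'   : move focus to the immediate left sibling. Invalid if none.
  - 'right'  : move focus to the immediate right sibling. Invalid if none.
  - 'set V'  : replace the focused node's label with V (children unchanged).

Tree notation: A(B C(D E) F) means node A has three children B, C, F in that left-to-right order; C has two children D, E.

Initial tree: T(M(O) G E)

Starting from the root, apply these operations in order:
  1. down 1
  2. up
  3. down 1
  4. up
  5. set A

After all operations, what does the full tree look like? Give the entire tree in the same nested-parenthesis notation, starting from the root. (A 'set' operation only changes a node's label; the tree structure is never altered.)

Step 1 (down 1): focus=G path=1 depth=1 children=[] left=['M'] right=['E'] parent=T
Step 2 (up): focus=T path=root depth=0 children=['M', 'G', 'E'] (at root)
Step 3 (down 1): focus=G path=1 depth=1 children=[] left=['M'] right=['E'] parent=T
Step 4 (up): focus=T path=root depth=0 children=['M', 'G', 'E'] (at root)
Step 5 (set A): focus=A path=root depth=0 children=['M', 'G', 'E'] (at root)

Answer: A(M(O) G E)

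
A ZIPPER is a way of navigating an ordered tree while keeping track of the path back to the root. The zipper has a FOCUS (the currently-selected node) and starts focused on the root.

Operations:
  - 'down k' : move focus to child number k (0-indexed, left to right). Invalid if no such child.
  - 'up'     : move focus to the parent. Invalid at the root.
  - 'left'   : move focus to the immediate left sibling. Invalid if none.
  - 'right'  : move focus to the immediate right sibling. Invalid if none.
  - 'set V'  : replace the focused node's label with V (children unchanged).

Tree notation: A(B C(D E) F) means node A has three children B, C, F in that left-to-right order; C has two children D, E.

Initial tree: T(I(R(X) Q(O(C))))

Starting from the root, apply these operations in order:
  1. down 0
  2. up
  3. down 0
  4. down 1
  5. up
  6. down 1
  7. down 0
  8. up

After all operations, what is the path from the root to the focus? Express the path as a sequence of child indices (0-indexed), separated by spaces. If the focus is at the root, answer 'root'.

Step 1 (down 0): focus=I path=0 depth=1 children=['R', 'Q'] left=[] right=[] parent=T
Step 2 (up): focus=T path=root depth=0 children=['I'] (at root)
Step 3 (down 0): focus=I path=0 depth=1 children=['R', 'Q'] left=[] right=[] parent=T
Step 4 (down 1): focus=Q path=0/1 depth=2 children=['O'] left=['R'] right=[] parent=I
Step 5 (up): focus=I path=0 depth=1 children=['R', 'Q'] left=[] right=[] parent=T
Step 6 (down 1): focus=Q path=0/1 depth=2 children=['O'] left=['R'] right=[] parent=I
Step 7 (down 0): focus=O path=0/1/0 depth=3 children=['C'] left=[] right=[] parent=Q
Step 8 (up): focus=Q path=0/1 depth=2 children=['O'] left=['R'] right=[] parent=I

Answer: 0 1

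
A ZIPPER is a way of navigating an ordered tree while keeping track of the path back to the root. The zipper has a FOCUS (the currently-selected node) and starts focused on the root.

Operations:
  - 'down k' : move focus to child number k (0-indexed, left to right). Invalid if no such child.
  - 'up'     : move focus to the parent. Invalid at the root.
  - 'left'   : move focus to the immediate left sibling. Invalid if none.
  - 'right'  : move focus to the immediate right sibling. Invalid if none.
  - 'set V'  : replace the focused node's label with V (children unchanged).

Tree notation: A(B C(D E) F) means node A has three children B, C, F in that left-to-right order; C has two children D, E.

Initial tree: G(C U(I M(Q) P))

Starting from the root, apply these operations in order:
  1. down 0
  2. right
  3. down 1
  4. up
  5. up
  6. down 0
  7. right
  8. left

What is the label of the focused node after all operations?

Step 1 (down 0): focus=C path=0 depth=1 children=[] left=[] right=['U'] parent=G
Step 2 (right): focus=U path=1 depth=1 children=['I', 'M', 'P'] left=['C'] right=[] parent=G
Step 3 (down 1): focus=M path=1/1 depth=2 children=['Q'] left=['I'] right=['P'] parent=U
Step 4 (up): focus=U path=1 depth=1 children=['I', 'M', 'P'] left=['C'] right=[] parent=G
Step 5 (up): focus=G path=root depth=0 children=['C', 'U'] (at root)
Step 6 (down 0): focus=C path=0 depth=1 children=[] left=[] right=['U'] parent=G
Step 7 (right): focus=U path=1 depth=1 children=['I', 'M', 'P'] left=['C'] right=[] parent=G
Step 8 (left): focus=C path=0 depth=1 children=[] left=[] right=['U'] parent=G

Answer: C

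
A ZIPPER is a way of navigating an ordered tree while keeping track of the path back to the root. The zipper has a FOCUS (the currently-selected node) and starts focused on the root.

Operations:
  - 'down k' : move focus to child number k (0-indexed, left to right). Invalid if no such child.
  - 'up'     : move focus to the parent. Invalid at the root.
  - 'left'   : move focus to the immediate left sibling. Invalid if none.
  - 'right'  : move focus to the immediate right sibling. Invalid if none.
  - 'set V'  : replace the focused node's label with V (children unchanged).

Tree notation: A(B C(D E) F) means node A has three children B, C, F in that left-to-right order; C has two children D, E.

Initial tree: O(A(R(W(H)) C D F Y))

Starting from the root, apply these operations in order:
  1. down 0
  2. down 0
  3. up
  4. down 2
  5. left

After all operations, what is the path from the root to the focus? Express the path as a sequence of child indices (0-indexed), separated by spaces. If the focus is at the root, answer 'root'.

Step 1 (down 0): focus=A path=0 depth=1 children=['R', 'C', 'D', 'F', 'Y'] left=[] right=[] parent=O
Step 2 (down 0): focus=R path=0/0 depth=2 children=['W'] left=[] right=['C', 'D', 'F', 'Y'] parent=A
Step 3 (up): focus=A path=0 depth=1 children=['R', 'C', 'D', 'F', 'Y'] left=[] right=[] parent=O
Step 4 (down 2): focus=D path=0/2 depth=2 children=[] left=['R', 'C'] right=['F', 'Y'] parent=A
Step 5 (left): focus=C path=0/1 depth=2 children=[] left=['R'] right=['D', 'F', 'Y'] parent=A

Answer: 0 1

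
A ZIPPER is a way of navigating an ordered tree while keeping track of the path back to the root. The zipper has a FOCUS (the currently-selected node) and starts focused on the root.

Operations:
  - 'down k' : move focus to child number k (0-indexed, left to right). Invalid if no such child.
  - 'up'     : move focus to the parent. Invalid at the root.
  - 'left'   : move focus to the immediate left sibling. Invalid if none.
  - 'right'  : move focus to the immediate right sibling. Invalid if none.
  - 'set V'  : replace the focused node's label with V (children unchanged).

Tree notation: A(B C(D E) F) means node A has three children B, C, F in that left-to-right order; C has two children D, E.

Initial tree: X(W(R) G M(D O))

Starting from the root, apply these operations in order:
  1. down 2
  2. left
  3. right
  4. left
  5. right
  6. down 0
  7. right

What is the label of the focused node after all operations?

Step 1 (down 2): focus=M path=2 depth=1 children=['D', 'O'] left=['W', 'G'] right=[] parent=X
Step 2 (left): focus=G path=1 depth=1 children=[] left=['W'] right=['M'] parent=X
Step 3 (right): focus=M path=2 depth=1 children=['D', 'O'] left=['W', 'G'] right=[] parent=X
Step 4 (left): focus=G path=1 depth=1 children=[] left=['W'] right=['M'] parent=X
Step 5 (right): focus=M path=2 depth=1 children=['D', 'O'] left=['W', 'G'] right=[] parent=X
Step 6 (down 0): focus=D path=2/0 depth=2 children=[] left=[] right=['O'] parent=M
Step 7 (right): focus=O path=2/1 depth=2 children=[] left=['D'] right=[] parent=M

Answer: O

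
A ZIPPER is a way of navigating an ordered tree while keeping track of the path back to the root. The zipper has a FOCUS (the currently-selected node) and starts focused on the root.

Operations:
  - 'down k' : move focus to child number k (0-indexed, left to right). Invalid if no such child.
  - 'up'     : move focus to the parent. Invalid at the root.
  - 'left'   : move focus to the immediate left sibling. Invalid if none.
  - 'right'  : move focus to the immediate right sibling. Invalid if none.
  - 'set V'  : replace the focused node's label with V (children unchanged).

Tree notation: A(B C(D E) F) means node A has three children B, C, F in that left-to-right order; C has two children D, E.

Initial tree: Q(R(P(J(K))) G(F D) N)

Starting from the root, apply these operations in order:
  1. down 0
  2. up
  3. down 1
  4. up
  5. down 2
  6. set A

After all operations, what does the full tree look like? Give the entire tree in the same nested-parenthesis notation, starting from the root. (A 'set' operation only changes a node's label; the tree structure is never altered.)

Step 1 (down 0): focus=R path=0 depth=1 children=['P'] left=[] right=['G', 'N'] parent=Q
Step 2 (up): focus=Q path=root depth=0 children=['R', 'G', 'N'] (at root)
Step 3 (down 1): focus=G path=1 depth=1 children=['F', 'D'] left=['R'] right=['N'] parent=Q
Step 4 (up): focus=Q path=root depth=0 children=['R', 'G', 'N'] (at root)
Step 5 (down 2): focus=N path=2 depth=1 children=[] left=['R', 'G'] right=[] parent=Q
Step 6 (set A): focus=A path=2 depth=1 children=[] left=['R', 'G'] right=[] parent=Q

Answer: Q(R(P(J(K))) G(F D) A)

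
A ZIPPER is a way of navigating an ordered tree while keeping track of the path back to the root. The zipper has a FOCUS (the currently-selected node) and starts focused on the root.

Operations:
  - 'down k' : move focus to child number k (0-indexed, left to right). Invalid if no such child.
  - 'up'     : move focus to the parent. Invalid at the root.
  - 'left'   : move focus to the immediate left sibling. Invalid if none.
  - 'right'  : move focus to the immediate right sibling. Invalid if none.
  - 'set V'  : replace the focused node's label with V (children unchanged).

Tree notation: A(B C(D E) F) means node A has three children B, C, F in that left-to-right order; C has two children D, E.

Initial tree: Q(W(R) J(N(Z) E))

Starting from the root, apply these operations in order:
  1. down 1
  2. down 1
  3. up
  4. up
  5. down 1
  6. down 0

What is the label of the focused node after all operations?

Step 1 (down 1): focus=J path=1 depth=1 children=['N', 'E'] left=['W'] right=[] parent=Q
Step 2 (down 1): focus=E path=1/1 depth=2 children=[] left=['N'] right=[] parent=J
Step 3 (up): focus=J path=1 depth=1 children=['N', 'E'] left=['W'] right=[] parent=Q
Step 4 (up): focus=Q path=root depth=0 children=['W', 'J'] (at root)
Step 5 (down 1): focus=J path=1 depth=1 children=['N', 'E'] left=['W'] right=[] parent=Q
Step 6 (down 0): focus=N path=1/0 depth=2 children=['Z'] left=[] right=['E'] parent=J

Answer: N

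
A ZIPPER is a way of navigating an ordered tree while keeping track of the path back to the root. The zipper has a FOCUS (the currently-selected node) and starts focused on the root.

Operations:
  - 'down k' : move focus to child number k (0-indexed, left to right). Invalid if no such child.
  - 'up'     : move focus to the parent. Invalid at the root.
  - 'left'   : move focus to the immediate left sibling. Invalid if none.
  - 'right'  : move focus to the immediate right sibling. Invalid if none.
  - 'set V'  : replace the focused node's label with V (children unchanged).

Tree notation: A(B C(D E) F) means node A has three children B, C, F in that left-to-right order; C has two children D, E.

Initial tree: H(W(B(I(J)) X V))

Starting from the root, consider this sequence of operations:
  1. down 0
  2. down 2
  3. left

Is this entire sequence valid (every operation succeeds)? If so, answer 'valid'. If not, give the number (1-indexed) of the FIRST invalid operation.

Step 1 (down 0): focus=W path=0 depth=1 children=['B', 'X', 'V'] left=[] right=[] parent=H
Step 2 (down 2): focus=V path=0/2 depth=2 children=[] left=['B', 'X'] right=[] parent=W
Step 3 (left): focus=X path=0/1 depth=2 children=[] left=['B'] right=['V'] parent=W

Answer: valid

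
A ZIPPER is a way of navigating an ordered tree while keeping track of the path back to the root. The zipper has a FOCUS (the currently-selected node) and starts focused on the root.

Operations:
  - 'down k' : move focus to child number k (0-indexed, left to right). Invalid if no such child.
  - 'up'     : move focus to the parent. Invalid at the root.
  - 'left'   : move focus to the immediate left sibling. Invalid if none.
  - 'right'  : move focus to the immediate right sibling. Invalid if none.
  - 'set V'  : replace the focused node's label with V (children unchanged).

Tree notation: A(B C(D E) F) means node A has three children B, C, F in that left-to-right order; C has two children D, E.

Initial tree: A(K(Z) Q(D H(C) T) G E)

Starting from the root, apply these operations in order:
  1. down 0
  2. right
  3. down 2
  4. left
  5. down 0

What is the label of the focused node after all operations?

Answer: C

Derivation:
Step 1 (down 0): focus=K path=0 depth=1 children=['Z'] left=[] right=['Q', 'G', 'E'] parent=A
Step 2 (right): focus=Q path=1 depth=1 children=['D', 'H', 'T'] left=['K'] right=['G', 'E'] parent=A
Step 3 (down 2): focus=T path=1/2 depth=2 children=[] left=['D', 'H'] right=[] parent=Q
Step 4 (left): focus=H path=1/1 depth=2 children=['C'] left=['D'] right=['T'] parent=Q
Step 5 (down 0): focus=C path=1/1/0 depth=3 children=[] left=[] right=[] parent=H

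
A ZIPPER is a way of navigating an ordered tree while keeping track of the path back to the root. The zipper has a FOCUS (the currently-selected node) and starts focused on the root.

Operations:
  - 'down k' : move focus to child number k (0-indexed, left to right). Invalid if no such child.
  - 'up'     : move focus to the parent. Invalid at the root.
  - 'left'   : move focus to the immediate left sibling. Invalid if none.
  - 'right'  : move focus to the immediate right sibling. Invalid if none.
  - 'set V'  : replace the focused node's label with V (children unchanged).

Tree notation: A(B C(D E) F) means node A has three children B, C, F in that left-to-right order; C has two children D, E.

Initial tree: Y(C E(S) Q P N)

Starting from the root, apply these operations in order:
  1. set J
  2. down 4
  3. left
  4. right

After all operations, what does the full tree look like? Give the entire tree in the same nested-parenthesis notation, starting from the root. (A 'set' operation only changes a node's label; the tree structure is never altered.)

Answer: J(C E(S) Q P N)

Derivation:
Step 1 (set J): focus=J path=root depth=0 children=['C', 'E', 'Q', 'P', 'N'] (at root)
Step 2 (down 4): focus=N path=4 depth=1 children=[] left=['C', 'E', 'Q', 'P'] right=[] parent=J
Step 3 (left): focus=P path=3 depth=1 children=[] left=['C', 'E', 'Q'] right=['N'] parent=J
Step 4 (right): focus=N path=4 depth=1 children=[] left=['C', 'E', 'Q', 'P'] right=[] parent=J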